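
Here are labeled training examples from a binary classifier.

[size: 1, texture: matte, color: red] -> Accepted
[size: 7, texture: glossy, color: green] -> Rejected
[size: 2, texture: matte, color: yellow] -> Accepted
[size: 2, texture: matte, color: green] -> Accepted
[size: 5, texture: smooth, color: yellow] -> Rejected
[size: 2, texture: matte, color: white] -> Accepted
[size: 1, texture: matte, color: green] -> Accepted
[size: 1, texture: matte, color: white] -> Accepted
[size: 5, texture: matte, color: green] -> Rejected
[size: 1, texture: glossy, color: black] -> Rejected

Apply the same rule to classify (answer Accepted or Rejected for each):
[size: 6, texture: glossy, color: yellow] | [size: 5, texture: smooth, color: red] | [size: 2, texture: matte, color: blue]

Rejected, Rejected, Accepted

The classifier is using: texture is matte AND size ≤ 2.
[size: 6, texture: glossy, color: yellow]: Rejected (texture is glossy, size = 6).
[size: 5, texture: smooth, color: red]: Rejected (texture is smooth, size = 5).
[size: 2, texture: matte, color: blue]: Accepted (texture is matte, size = 2).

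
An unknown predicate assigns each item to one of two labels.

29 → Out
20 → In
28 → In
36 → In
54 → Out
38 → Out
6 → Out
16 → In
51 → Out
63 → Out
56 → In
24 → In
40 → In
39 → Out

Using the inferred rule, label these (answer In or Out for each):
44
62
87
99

In, Out, Out, Out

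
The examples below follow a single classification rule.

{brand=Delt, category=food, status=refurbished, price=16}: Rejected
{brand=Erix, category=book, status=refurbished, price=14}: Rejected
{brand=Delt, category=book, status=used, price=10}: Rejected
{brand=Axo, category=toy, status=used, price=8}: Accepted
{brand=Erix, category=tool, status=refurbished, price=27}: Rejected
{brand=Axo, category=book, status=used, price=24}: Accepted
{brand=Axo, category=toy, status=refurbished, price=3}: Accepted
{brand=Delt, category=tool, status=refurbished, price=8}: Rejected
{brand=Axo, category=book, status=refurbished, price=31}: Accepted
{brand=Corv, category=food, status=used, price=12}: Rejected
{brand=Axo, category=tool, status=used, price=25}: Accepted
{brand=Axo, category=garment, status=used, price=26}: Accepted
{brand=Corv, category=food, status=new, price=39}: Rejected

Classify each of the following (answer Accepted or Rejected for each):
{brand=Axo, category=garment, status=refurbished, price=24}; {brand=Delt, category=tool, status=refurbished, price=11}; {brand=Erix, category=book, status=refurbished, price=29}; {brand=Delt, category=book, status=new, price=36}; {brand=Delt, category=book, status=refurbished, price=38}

Looking at the examples, the only property every 'Accepted' case has and every 'Rejected' case lacks is: brand is Axo.
{brand=Axo, category=garment, status=refurbished, price=24} — brand is Axo, hence Accepted. {brand=Delt, category=tool, status=refurbished, price=11} — brand is Delt, hence Rejected. {brand=Erix, category=book, status=refurbished, price=29} — brand is Erix, hence Rejected. {brand=Delt, category=book, status=new, price=36} — brand is Delt, hence Rejected. {brand=Delt, category=book, status=refurbished, price=38} — brand is Delt, hence Rejected.

Accepted, Rejected, Rejected, Rejected, Rejected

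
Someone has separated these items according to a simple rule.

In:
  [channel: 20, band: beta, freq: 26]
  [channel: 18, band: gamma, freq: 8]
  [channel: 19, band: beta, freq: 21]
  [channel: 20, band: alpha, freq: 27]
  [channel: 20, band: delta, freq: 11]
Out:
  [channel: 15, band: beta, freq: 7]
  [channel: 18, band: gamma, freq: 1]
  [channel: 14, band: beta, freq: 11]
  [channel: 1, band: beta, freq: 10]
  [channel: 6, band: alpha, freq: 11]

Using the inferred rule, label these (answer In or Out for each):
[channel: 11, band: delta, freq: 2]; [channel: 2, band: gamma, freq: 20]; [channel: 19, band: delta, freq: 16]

Out, Out, In

The classifier is using: channel ≥ 15 AND freq ≥ 8.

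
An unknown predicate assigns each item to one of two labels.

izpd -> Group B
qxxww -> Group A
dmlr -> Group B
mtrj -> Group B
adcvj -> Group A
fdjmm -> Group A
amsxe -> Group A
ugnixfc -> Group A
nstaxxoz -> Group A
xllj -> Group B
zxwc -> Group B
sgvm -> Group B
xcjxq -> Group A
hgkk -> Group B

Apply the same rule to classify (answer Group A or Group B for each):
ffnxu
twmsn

Group A, Group A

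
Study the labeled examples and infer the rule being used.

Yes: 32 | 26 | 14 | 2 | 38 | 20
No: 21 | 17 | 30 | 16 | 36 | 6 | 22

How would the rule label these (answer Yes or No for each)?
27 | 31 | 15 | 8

Rule: ≡ 2 (mod 6). This holds for each 'Yes' example and fails for each 'No' one.

No, No, No, Yes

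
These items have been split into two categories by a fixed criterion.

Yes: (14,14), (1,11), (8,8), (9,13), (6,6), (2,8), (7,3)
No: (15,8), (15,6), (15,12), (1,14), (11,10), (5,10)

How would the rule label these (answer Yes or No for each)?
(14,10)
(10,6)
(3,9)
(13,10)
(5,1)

Yes, Yes, Yes, No, Yes

Checking candidate rules against both groups, what survives is: sum is even.
(14,10): 14+10 = 24, checks out → Yes.
(10,6): 10+6 = 16, checks out → Yes.
(3,9): 3+9 = 12, checks out → Yes.
(13,10): 13+10 = 23, fails this test → No.
(5,1): 5+1 = 6, checks out → Yes.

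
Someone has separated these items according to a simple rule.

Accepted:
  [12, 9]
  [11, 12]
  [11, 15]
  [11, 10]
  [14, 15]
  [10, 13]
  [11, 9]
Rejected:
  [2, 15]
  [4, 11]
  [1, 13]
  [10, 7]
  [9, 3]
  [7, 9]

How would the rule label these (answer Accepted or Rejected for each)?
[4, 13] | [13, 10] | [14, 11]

Rejected, Accepted, Accepted

The common property of the 'Accepted' items is: sum ≥ 20. No 'Rejected' item has it.
[4, 13] — 4+13 = 17, hence Rejected.
[13, 10] — 13+10 = 23, hence Accepted.
[14, 11] — 14+11 = 25, hence Accepted.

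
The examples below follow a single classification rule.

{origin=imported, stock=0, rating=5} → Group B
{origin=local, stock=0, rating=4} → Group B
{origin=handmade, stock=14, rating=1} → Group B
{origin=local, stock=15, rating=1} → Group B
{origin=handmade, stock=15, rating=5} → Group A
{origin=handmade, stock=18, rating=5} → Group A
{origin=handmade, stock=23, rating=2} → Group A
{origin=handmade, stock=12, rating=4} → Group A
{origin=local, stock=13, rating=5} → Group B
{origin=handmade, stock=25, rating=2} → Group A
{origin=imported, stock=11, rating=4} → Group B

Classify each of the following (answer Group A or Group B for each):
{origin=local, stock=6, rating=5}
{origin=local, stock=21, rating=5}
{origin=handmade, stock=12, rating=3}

The simplest hypothesis consistent with all the labels is: origin is handmade AND rating ≥ 2.
{origin=local, stock=6, rating=5} → origin is local, rating = 5 → Group B.
{origin=local, stock=21, rating=5} → origin is local, rating = 5 → Group B.
{origin=handmade, stock=12, rating=3} → origin is handmade, rating = 3 → Group A.

Group B, Group B, Group A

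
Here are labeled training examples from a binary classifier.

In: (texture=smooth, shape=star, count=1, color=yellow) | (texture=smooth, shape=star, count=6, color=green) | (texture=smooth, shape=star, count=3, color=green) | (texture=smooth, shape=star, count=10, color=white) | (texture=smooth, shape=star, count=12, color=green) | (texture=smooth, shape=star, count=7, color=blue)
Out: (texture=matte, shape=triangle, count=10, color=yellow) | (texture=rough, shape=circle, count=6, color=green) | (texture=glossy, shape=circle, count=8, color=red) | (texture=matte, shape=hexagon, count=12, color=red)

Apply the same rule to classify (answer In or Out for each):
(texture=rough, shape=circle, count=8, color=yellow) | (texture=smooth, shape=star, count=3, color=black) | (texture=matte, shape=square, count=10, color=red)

The pattern is that an item is 'In' exactly when: shape is star.

Out, In, Out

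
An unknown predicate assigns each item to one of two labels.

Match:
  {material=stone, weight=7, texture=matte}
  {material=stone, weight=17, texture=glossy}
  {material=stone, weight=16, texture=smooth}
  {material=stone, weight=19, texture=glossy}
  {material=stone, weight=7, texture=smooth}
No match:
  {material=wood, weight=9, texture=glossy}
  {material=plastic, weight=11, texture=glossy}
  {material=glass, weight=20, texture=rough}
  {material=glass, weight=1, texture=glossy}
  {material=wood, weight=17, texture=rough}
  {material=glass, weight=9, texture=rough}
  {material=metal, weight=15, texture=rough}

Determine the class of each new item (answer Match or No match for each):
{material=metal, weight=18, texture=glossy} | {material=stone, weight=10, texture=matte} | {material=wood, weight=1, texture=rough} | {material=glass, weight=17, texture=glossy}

No match, Match, No match, No match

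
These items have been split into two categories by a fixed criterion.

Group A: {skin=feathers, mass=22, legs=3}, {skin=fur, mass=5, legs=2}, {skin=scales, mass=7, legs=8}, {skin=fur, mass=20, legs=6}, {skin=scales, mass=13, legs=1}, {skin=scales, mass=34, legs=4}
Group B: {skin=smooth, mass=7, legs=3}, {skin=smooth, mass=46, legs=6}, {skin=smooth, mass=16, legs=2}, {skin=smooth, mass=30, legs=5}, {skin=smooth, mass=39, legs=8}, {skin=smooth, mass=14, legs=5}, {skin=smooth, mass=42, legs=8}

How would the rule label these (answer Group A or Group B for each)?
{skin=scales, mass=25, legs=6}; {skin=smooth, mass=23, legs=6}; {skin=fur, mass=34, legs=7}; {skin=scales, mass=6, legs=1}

Group A, Group B, Group A, Group A

Rule: skin is not smooth. This holds for each 'Group A' example and fails for each 'Group B' one.
Group A: {skin=scales, mass=25, legs=6}, since skin is scales.
Group B: {skin=smooth, mass=23, legs=6}, since skin is smooth.
Group A: {skin=fur, mass=34, legs=7}, since skin is fur.
Group A: {skin=scales, mass=6, legs=1}, since skin is scales.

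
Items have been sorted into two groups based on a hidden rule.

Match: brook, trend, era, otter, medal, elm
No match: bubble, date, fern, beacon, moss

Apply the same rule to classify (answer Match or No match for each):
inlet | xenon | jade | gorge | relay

A rule that fits every label: odd length — true of each 'Match' example, false of each 'No match' one.
inlet → length 5 → Match. xenon → length 5 → Match. jade → length 4 → No match. gorge → length 5 → Match. relay → length 5 → Match.

Match, Match, No match, Match, Match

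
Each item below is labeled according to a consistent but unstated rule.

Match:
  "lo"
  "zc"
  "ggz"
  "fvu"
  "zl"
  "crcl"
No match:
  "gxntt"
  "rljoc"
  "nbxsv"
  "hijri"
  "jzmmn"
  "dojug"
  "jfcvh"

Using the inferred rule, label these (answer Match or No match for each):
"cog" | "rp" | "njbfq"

Match, Match, No match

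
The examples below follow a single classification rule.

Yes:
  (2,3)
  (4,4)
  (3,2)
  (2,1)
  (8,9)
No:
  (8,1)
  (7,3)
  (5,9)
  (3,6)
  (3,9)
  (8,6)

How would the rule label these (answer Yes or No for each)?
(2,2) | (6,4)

Rule: |first − second| ≤ 1. This holds for each 'Yes' example and fails for each 'No' one.
Yes: (2,2), since |2−2| = 0.
No: (6,4), since |6−4| = 2.

Yes, No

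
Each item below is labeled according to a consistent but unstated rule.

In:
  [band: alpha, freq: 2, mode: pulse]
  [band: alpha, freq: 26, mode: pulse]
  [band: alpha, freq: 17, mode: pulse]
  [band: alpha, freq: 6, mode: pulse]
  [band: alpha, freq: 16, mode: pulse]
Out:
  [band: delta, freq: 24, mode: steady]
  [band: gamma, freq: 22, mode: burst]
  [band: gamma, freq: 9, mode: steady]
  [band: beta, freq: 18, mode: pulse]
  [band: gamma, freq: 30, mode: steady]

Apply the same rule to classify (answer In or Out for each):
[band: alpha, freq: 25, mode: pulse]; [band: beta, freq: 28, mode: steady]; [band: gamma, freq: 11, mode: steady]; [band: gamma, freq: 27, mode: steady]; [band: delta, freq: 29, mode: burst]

In, Out, Out, Out, Out

The simplest hypothesis consistent with all the labels is: band is alpha.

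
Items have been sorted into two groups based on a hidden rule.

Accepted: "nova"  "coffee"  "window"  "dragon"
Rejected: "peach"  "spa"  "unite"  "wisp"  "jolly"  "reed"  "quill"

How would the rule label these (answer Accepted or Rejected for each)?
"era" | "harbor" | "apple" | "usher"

Rejected, Accepted, Rejected, Rejected

'Accepted' ⟺ even length AND contains 'o'.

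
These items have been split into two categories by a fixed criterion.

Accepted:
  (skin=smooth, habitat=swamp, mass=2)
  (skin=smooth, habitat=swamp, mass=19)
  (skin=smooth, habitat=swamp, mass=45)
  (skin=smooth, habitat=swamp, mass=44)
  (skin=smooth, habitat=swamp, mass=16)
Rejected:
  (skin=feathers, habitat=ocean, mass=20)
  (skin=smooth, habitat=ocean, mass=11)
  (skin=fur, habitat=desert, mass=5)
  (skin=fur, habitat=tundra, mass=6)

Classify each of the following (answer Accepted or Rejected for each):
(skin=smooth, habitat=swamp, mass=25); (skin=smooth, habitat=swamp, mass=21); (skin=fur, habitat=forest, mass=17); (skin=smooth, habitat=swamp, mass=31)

Every 'Accepted' example satisfies: habitat is swamp. None of the 'Rejected' examples do.
Accepted: (skin=smooth, habitat=swamp, mass=25), since habitat is swamp.
Accepted: (skin=smooth, habitat=swamp, mass=21), since habitat is swamp.
Rejected: (skin=fur, habitat=forest, mass=17), since habitat is forest.
Accepted: (skin=smooth, habitat=swamp, mass=31), since habitat is swamp.

Accepted, Accepted, Rejected, Accepted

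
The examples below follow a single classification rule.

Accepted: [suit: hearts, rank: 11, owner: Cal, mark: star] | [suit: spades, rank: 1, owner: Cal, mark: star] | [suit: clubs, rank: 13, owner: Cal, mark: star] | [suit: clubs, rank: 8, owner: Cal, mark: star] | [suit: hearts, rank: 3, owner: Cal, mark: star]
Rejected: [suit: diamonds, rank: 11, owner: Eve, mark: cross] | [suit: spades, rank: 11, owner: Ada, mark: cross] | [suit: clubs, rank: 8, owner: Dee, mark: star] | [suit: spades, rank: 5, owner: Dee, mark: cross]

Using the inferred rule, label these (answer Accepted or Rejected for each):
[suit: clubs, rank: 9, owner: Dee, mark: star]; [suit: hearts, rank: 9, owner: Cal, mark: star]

The classifier is using: owner is Cal.

Rejected, Accepted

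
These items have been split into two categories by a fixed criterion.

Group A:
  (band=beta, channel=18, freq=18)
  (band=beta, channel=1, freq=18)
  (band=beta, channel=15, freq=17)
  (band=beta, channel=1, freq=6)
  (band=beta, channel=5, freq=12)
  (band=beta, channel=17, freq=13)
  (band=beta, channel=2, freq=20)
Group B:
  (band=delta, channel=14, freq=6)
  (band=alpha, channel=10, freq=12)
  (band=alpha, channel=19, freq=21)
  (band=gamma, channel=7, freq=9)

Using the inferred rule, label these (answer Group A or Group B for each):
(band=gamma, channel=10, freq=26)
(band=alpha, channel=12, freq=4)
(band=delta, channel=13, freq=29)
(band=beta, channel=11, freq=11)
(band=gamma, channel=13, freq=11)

Checking candidate rules against both groups, what survives is: band is beta.
(band=gamma, channel=10, freq=26) → band is gamma → Group B.
(band=alpha, channel=12, freq=4) → band is alpha → Group B.
(band=delta, channel=13, freq=29) → band is delta → Group B.
(band=beta, channel=11, freq=11) → band is beta → Group A.
(band=gamma, channel=13, freq=11) → band is gamma → Group B.

Group B, Group B, Group B, Group A, Group B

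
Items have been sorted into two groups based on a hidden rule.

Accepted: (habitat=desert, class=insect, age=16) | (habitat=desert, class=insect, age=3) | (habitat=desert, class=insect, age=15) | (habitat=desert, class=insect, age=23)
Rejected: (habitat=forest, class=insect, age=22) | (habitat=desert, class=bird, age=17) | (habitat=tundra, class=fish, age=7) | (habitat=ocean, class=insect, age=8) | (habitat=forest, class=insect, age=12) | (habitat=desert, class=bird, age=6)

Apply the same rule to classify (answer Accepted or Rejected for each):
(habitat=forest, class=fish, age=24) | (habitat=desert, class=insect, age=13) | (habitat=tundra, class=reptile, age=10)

The pattern is that an item is 'Accepted' exactly when: habitat is desert AND class is insect.
(habitat=forest, class=fish, age=24): habitat is forest, class is fish, fails the rule → Rejected.
(habitat=desert, class=insect, age=13): habitat is desert, class is insect, passes → Accepted.
(habitat=tundra, class=reptile, age=10): habitat is tundra, class is reptile, fails the rule → Rejected.

Rejected, Accepted, Rejected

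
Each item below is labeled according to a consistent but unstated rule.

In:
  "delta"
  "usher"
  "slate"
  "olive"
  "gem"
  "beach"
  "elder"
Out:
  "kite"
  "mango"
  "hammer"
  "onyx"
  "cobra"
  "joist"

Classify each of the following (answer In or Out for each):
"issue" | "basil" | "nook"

In, Out, Out

The classifier is using: odd length AND contains 'e'.
"issue" → length 5, has 'e' → In. "basil" → length 5, no 'e' → Out. "nook" → length 4, no 'e' → Out.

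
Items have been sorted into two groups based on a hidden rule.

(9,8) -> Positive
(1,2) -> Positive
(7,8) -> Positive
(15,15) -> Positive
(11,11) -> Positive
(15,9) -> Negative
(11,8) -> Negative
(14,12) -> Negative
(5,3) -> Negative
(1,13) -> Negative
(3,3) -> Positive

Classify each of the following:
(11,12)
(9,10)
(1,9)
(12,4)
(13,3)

Positive, Positive, Negative, Negative, Negative

'Positive' ⟺ |first − second| ≤ 1.
(11,12): |11−12| = 1, meets the rule → Positive.
(9,10): |9−10| = 1, meets the rule → Positive.
(1,9): |1−9| = 8, fails the rule → Negative.
(12,4): |12−4| = 8, fails the rule → Negative.
(13,3): |13−3| = 10, fails the rule → Negative.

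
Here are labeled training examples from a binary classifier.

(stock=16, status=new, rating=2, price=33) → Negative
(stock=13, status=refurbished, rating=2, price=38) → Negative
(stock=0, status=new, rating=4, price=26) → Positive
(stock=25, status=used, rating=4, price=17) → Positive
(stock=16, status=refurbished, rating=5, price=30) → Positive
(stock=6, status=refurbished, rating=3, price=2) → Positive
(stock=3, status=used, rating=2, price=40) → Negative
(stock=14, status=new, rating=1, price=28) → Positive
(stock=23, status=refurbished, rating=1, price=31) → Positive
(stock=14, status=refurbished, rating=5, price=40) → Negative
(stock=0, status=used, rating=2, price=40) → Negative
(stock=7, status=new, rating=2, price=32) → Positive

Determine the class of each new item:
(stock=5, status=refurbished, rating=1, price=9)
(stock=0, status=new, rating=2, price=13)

The rule appears to be: price ≤ 32.
(stock=5, status=refurbished, rating=1, price=9): price = 9, matches → Positive.
(stock=0, status=new, rating=2, price=13): price = 13, matches → Positive.

Positive, Positive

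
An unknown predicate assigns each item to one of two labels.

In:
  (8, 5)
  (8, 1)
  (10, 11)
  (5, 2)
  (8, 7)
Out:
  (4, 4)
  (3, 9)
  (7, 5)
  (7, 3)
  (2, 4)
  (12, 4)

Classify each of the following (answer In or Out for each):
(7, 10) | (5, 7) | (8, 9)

The simplest hypothesis consistent with all the labels is: sum is odd.

In, Out, In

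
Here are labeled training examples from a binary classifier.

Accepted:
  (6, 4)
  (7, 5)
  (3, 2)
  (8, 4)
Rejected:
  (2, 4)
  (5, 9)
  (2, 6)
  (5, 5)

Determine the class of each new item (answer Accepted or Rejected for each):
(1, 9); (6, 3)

Rejected, Accepted

The classifier is using: first > second.
(1, 9): 1 < 9 — lacks this property, so Rejected.
(6, 3): 6 > 3 — meets the rule, so Accepted.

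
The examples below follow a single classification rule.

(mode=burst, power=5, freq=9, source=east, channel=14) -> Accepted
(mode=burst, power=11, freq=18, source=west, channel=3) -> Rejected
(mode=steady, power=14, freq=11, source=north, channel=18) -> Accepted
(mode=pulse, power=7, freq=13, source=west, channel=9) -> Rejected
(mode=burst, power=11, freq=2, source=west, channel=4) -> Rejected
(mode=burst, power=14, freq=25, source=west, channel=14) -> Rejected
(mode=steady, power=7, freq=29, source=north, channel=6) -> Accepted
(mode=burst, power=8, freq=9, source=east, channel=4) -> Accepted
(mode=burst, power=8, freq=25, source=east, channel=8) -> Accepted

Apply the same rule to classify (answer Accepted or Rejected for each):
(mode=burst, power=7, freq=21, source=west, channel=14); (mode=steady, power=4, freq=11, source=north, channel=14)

Rejected, Accepted

Comparing the two groups points to one rule — source is not west.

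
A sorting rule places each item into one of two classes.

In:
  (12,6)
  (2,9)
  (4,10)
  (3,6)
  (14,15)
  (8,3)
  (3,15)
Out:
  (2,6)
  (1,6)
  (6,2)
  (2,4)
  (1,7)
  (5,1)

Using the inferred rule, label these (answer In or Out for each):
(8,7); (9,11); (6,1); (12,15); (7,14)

In, In, Out, In, In

Every 'In' example satisfies: sum ≥ 9. None of the 'Out' examples do.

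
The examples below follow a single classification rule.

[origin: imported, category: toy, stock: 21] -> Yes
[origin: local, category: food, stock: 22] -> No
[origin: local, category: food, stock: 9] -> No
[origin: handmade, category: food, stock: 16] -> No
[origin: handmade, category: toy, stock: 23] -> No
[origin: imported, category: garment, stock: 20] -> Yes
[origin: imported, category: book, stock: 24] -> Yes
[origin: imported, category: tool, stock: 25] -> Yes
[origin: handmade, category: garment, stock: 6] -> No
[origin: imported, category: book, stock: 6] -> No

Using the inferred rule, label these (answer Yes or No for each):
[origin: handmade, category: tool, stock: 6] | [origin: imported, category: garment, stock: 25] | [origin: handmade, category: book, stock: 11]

No, Yes, No

The classifier is using: origin is imported AND stock ≥ 9.
No: [origin: handmade, category: tool, stock: 6], since origin is handmade, stock = 6. Yes: [origin: imported, category: garment, stock: 25], since origin is imported, stock = 25. No: [origin: handmade, category: book, stock: 11], since origin is handmade, stock = 11.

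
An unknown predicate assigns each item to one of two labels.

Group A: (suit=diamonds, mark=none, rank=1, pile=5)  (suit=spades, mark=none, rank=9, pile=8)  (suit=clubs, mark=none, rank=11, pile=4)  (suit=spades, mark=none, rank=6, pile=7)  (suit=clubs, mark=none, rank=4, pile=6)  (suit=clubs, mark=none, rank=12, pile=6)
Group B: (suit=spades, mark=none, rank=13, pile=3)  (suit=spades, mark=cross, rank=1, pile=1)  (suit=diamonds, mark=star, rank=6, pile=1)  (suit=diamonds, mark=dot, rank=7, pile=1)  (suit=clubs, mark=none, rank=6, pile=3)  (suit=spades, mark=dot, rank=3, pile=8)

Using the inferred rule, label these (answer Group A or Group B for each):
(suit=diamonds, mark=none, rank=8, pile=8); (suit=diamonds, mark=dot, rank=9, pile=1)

Group A, Group B

Rule: mark is none AND pile ≥ 4. This holds for each 'Group A' example and fails for each 'Group B' one.
(suit=diamonds, mark=none, rank=8, pile=8): mark is none, pile = 8, meets the rule → Group A.
(suit=diamonds, mark=dot, rank=9, pile=1): mark is dot, pile = 1, lacks this property → Group B.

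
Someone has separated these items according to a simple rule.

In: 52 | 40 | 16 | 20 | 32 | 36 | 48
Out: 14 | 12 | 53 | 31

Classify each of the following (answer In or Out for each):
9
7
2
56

Out, Out, Out, In

The common property of the 'In' items is: even AND at least 16. No 'Out' item has it.
9: Out (9 is odd, 9 < 16).
7: Out (7 is odd, 7 < 16).
2: Out (2 is even, 2 < 16).
56: In (56 is even, 56 ≥ 16).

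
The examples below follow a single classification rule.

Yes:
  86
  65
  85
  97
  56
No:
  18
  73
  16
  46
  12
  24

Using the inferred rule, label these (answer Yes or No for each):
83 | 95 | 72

Rule: digit sum ≥ 11. This holds for each 'Yes' example and fails for each 'No' one.
83 — digit sum 8+3 = 11, hence Yes.
95 — digit sum 9+5 = 14, hence Yes.
72 — digit sum 7+2 = 9, hence No.

Yes, Yes, No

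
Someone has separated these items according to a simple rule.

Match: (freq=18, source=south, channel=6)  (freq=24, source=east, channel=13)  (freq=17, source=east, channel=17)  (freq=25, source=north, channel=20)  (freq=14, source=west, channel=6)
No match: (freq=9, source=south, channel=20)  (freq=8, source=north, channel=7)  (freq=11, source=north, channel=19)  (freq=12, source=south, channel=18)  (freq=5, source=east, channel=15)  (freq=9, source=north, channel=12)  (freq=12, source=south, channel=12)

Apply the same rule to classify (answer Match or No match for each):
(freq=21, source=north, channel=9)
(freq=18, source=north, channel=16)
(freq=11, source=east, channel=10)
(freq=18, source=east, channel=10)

Match, Match, No match, Match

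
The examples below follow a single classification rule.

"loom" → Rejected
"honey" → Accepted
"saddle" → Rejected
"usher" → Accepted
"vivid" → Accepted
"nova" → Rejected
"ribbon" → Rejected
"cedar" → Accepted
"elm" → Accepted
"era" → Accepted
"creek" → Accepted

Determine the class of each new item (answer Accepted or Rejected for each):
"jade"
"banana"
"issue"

The distinguishing property — odd length — holds for all the 'Accepted' cases and none of the 'Rejected' cases.
"jade" — length 4, hence Rejected. "banana" — length 6, hence Rejected. "issue" — length 5, hence Accepted.

Rejected, Rejected, Accepted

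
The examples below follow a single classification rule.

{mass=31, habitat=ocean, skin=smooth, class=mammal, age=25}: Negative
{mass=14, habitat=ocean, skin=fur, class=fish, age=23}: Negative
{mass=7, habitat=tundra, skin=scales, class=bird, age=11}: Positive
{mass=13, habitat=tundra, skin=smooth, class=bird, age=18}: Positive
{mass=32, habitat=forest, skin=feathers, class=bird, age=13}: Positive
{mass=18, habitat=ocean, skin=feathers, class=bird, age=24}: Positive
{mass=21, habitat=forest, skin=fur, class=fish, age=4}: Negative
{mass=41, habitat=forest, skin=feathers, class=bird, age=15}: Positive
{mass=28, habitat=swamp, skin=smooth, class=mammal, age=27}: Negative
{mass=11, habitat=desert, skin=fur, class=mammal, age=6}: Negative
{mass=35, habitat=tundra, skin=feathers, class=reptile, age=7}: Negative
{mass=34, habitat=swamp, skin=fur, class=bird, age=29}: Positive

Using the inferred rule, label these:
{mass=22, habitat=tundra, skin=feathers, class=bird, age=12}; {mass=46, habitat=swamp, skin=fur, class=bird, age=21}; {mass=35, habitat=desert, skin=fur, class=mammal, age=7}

Looking at the examples, the only property every 'Positive' case has and every 'Negative' case lacks is: class is bird.
{mass=22, habitat=tundra, skin=feathers, class=bird, age=12}: class is bird — has this property, so Positive.
{mass=46, habitat=swamp, skin=fur, class=bird, age=21}: class is bird — has this property, so Positive.
{mass=35, habitat=desert, skin=fur, class=mammal, age=7}: class is mammal — does not fit, so Negative.

Positive, Positive, Negative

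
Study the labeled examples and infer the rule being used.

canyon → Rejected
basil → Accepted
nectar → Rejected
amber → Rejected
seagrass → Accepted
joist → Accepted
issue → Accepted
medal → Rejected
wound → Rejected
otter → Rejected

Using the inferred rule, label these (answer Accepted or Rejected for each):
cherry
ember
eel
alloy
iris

'Accepted' ⟺ contains 's'.
cherry → no 's' → Rejected. ember → no 's' → Rejected. eel → no 's' → Rejected. alloy → no 's' → Rejected. iris → has 's' → Accepted.

Rejected, Rejected, Rejected, Rejected, Accepted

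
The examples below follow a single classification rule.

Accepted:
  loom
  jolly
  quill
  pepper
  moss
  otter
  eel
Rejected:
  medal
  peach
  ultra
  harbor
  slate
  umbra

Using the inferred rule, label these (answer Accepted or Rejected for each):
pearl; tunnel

Rejected, Accepted

One predicate separates the groups cleanly: has a double letter.
pearl → no doubled letter → Rejected.
tunnel → 'nn' doubled → Accepted.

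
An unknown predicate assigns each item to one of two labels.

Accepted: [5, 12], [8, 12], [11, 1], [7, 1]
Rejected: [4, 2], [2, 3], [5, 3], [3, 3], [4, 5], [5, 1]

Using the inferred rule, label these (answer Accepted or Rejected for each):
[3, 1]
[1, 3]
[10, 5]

Rejected, Rejected, Accepted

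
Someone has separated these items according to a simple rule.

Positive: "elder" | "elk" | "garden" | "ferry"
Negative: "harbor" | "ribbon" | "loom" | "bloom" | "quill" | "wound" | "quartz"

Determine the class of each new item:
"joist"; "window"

Negative, Negative

The common property of the 'Positive' items is: contains 'e'. No 'Negative' item has it.
"joist" — no 'e', hence Negative.
"window" — no 'e', hence Negative.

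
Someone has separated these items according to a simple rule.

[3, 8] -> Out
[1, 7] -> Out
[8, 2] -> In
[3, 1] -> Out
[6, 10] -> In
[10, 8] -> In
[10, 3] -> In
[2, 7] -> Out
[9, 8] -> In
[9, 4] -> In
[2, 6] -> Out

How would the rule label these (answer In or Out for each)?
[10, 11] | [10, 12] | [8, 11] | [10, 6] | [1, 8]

'In' ⟺ first ≥ 4.
[10, 11] → first 10 → In.
[10, 12] → first 10 → In.
[8, 11] → first 8 → In.
[10, 6] → first 10 → In.
[1, 8] → first 1 → Out.

In, In, In, In, Out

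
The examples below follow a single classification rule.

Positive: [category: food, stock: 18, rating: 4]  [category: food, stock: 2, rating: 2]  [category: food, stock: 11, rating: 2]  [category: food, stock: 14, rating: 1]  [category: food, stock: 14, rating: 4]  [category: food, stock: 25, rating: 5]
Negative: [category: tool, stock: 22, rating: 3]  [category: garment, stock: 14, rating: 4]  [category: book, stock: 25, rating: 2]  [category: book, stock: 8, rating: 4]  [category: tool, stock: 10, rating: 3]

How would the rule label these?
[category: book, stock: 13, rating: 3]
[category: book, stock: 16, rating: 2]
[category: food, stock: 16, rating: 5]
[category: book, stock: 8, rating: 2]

The distinguishing property — category is food — holds for all the 'Positive' cases and none of the 'Negative' cases.
[category: book, stock: 13, rating: 3]: category is book — fails the rule, so Negative.
[category: book, stock: 16, rating: 2]: category is book — fails the rule, so Negative.
[category: food, stock: 16, rating: 5]: category is food — matches, so Positive.
[category: book, stock: 8, rating: 2]: category is book — fails the rule, so Negative.

Negative, Negative, Positive, Negative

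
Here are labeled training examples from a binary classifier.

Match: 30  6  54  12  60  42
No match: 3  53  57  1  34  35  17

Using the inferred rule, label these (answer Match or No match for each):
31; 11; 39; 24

All 'Match' examples share one property — multiple of 6 — and every 'No match' example lacks it.
31: 31 = 6·5 + 1 — does not pass, so No match. 11: 11 = 6·1 + 5 — does not pass, so No match. 39: 39 = 6·6 + 3 — does not pass, so No match. 24: 24 = 6·4 — qualifies, so Match.

No match, No match, No match, Match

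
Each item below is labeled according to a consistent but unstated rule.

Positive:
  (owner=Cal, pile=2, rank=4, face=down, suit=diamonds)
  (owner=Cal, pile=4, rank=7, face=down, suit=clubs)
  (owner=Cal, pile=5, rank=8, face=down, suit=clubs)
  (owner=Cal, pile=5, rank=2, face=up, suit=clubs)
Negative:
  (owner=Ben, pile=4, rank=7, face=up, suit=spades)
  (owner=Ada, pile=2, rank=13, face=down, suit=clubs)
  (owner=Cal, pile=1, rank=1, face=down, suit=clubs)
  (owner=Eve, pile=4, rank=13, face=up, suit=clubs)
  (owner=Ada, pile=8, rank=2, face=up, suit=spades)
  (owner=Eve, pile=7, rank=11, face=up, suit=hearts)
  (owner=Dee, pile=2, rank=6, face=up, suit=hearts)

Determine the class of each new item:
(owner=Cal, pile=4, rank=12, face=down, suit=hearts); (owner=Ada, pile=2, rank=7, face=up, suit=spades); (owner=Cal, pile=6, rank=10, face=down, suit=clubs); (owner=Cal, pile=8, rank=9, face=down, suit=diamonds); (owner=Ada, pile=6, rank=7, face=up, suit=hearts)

Positive, Negative, Positive, Positive, Negative

The rule appears to be: owner is Cal AND pile ≥ 2.
(owner=Cal, pile=4, rank=12, face=down, suit=hearts): owner is Cal, pile = 4, checks out → Positive. (owner=Ada, pile=2, rank=7, face=up, suit=spades): owner is Ada, pile = 2, fails this test → Negative. (owner=Cal, pile=6, rank=10, face=down, suit=clubs): owner is Cal, pile = 6, checks out → Positive. (owner=Cal, pile=8, rank=9, face=down, suit=diamonds): owner is Cal, pile = 8, checks out → Positive. (owner=Ada, pile=6, rank=7, face=up, suit=hearts): owner is Ada, pile = 6, fails this test → Negative.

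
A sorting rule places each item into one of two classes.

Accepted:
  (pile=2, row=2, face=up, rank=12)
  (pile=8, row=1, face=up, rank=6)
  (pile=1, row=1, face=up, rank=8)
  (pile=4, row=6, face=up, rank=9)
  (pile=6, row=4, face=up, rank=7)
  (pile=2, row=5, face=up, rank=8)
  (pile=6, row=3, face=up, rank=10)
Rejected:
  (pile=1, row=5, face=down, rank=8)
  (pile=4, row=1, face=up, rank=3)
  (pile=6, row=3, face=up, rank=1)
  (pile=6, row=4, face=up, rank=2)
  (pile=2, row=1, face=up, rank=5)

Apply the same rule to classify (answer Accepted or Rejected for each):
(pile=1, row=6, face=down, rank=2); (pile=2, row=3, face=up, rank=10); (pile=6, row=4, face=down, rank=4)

One predicate separates the groups cleanly: face is up AND rank ≥ 6.
(pile=1, row=6, face=down, rank=2): face is down, rank = 2, doesn't qualify → Rejected. (pile=2, row=3, face=up, rank=10): face is up, rank = 10, matches → Accepted. (pile=6, row=4, face=down, rank=4): face is down, rank = 4, doesn't qualify → Rejected.

Rejected, Accepted, Rejected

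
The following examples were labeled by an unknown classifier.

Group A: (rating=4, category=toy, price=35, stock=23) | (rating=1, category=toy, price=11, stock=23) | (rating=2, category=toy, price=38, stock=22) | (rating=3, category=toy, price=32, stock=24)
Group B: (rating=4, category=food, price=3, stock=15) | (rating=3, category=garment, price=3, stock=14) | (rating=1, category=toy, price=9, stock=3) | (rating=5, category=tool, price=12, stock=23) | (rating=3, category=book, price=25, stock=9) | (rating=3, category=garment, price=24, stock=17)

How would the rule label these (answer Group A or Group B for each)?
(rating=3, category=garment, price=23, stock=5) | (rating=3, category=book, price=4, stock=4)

Group B, Group B

All 'Group A' examples share one property — category is toy AND stock ≥ 9 — and every 'Group B' example lacks it.
Group B: (rating=3, category=garment, price=23, stock=5), since category is garment, stock = 5. Group B: (rating=3, category=book, price=4, stock=4), since category is book, stock = 4.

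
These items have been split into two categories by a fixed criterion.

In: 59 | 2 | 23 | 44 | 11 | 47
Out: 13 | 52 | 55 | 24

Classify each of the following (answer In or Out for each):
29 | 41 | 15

The distinguishing property — ≡ 2 (mod 3) — holds for all the 'In' cases and none of the 'Out' cases.
29: 29 mod 3 = 2 — has this property, so In.
41: 41 mod 3 = 2 — has this property, so In.
15: 15 mod 3 = 0 — does not pass, so Out.

In, In, Out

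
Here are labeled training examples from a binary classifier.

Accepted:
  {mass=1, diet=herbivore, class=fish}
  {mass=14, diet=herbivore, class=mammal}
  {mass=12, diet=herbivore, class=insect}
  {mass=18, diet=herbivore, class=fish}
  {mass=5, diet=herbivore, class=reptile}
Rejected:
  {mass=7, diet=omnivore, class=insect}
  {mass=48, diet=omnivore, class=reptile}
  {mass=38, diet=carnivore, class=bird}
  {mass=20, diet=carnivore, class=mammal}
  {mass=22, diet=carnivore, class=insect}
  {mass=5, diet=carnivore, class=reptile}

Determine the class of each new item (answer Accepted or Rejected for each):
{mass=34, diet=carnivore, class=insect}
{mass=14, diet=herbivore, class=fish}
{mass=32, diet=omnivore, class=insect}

Rejected, Accepted, Rejected

The classifier is using: diet is herbivore.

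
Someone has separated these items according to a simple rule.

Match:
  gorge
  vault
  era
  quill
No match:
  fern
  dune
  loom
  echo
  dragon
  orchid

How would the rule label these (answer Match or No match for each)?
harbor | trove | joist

No match, Match, Match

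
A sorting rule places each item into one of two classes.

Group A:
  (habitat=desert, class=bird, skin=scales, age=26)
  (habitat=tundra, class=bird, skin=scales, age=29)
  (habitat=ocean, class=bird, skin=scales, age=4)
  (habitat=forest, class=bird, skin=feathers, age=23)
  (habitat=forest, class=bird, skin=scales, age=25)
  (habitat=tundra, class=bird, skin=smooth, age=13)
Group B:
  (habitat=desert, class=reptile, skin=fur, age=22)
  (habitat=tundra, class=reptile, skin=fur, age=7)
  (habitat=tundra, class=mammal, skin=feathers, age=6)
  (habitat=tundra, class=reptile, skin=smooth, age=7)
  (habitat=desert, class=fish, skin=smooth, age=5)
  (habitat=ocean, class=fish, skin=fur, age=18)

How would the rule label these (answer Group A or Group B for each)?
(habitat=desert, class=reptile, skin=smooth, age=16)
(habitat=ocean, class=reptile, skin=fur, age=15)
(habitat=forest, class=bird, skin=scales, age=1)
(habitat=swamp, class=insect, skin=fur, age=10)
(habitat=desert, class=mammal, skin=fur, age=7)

All 'Group A' examples share one property — class is bird — and every 'Group B' example lacks it.
Group B: (habitat=desert, class=reptile, skin=smooth, age=16), since class is reptile.
Group B: (habitat=ocean, class=reptile, skin=fur, age=15), since class is reptile.
Group A: (habitat=forest, class=bird, skin=scales, age=1), since class is bird.
Group B: (habitat=swamp, class=insect, skin=fur, age=10), since class is insect.
Group B: (habitat=desert, class=mammal, skin=fur, age=7), since class is mammal.

Group B, Group B, Group A, Group B, Group B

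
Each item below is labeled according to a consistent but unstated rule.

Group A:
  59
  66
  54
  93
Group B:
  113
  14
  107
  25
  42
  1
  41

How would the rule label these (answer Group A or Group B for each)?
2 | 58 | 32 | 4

Group B, Group A, Group B, Group B

The distinguishing property — digit sum ≥ 9 — holds for all the 'Group A' cases and none of the 'Group B' cases.
2: Group B (digit sum 2).
58: Group A (digit sum 5+8 = 13).
32: Group B (digit sum 3+2 = 5).
4: Group B (digit sum 4).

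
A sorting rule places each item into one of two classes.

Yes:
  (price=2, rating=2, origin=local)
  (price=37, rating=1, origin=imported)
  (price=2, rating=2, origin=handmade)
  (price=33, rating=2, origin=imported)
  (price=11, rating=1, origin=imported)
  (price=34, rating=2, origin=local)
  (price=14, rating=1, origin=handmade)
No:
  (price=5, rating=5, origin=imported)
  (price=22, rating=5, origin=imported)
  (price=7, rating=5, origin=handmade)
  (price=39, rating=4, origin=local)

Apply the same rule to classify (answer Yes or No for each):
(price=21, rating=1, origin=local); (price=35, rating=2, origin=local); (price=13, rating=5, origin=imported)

Yes, Yes, No

One predicate separates the groups cleanly: rating ≤ 2.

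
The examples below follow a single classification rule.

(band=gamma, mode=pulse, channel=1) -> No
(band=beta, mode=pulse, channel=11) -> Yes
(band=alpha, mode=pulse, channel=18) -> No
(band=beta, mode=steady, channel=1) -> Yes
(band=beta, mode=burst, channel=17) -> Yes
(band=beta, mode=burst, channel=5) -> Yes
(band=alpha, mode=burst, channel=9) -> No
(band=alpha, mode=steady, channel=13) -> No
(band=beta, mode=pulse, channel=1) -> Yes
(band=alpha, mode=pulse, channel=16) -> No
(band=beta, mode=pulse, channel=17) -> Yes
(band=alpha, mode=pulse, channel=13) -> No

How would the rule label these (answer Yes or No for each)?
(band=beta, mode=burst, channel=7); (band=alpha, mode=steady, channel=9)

Yes, No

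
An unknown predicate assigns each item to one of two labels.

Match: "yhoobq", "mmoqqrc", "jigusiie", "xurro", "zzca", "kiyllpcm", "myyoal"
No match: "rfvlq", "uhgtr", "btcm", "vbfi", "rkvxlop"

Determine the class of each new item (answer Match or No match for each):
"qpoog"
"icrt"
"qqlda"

Match, No match, Match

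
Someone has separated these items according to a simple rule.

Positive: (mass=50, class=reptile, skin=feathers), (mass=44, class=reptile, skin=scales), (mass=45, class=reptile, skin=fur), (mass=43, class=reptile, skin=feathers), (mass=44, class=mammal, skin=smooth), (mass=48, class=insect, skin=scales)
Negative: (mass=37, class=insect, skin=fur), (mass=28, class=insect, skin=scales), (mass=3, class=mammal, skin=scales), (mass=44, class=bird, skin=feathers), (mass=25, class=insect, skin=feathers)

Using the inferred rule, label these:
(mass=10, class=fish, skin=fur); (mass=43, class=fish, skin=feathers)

The rule appears to be: class is not bird AND mass ≥ 43.
(mass=10, class=fish, skin=fur) — class is fish, mass = 10, hence Negative.
(mass=43, class=fish, skin=feathers) — class is fish, mass = 43, hence Positive.

Negative, Positive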